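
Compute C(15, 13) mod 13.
1

Using Lucas' theorem:
Write n=15 and k=13 in base 13:
n in base 13: [1, 2]
k in base 13: [1, 0]
C(15,13) mod 13 = ∏ C(n_i, k_i) mod 13
Digit binomials (mod 13): C(1,1) = 1; C(2,0) = 1
Product: 1 × 1 = 1 ≡ 1 (mod 13)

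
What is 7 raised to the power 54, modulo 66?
25

Repeated squaring. Binary of 54 = 110110.
7^1 ≡ 7 (mod 66); 7^2 ≡ 49 (mod 66); 7^4 ≡ 25 (mod 66); 7^8 ≡ 31 (mod 66); 7^16 ≡ 37 (mod 66); 7^32 ≡ 49 (mod 66)
7^54 = 7^2 × 7^4 × 7^16 × 7^32 ≡ 25 (mod 66)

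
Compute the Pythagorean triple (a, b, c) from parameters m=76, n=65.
(1551, 9880, 10001)

Euclid's formula: a = m² - n², b = 2mn, c = m² + n²
m = 76, n = 65
a = 76² - 65² = 5776 - 4225 = 1551
b = 2 × 76 × 65 = 9880
c = 76² + 65² = 5776 + 4225 = 10001
Verification: 1551² + 9880² = 2405601 + 97614400 = 100020001 = 10001² ✓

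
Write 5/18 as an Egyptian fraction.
1/4 + 1/36

Greedy algorithm:
5/18: ceiling(18/5) = 4, use 1/4
1/36: ceiling(36/1) = 36, use 1/36
Result: 5/18 = 1/4 + 1/36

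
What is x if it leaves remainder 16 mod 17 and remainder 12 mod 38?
50

Using Chinese Remainder Theorem:
M = 17 × 38 = 646
M1 = 38, M2 = 17
y1 = 38^(-1) mod 17 = 13
y2 = 17^(-1) mod 38 = 9
x = (16×38×13 + 12×17×9) mod 646 = 50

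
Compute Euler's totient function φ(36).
12

36 = 2^2 × 3^2
φ(n) = n × ∏(1 - 1/p) for each prime p dividing n
φ(36) = 36 × (1 - 1/2) × (1 - 1/3) = 12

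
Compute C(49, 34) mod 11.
9

Using Lucas' theorem:
Write n=49 and k=34 in base 11:
n in base 11: [4, 5]
k in base 11: [3, 1]
C(49,34) mod 11 = ∏ C(n_i, k_i) mod 11
Digit binomials (mod 11): C(4,3) = 4; C(5,1) = 5
Product: 4 × 5 = 20 ≡ 9 (mod 11)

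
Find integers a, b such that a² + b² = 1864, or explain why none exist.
10² + 42² (a=10, b=42)

Factorization: 1864 = 2^3 × 233
By Fermat: n is sum of two squares iff every prime p ≡ 3 (mod 4) appears to even power.
All primes ≡ 3 (mod 4) appear to even power.
Search a = 0, 1, 2, … for 1864 - a² a perfect square: first hit at a = 10: 1864 - 100 = 1764 = 42².
1864 = 10² + 42² = 100 + 1764 ✓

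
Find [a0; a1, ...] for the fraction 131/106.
[1; 4, 4, 6]

Euclidean algorithm steps:
131 = 1 × 106 + 25
106 = 4 × 25 + 6
25 = 4 × 6 + 1
6 = 6 × 1 + 0
Continued fraction: [1; 4, 4, 6]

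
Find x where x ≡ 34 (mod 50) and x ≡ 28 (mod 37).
1434

Using Chinese Remainder Theorem:
M = 50 × 37 = 1850
M1 = 37, M2 = 50
y1 = 37^(-1) mod 50 = 23
y2 = 50^(-1) mod 37 = 20
x = (34×37×23 + 28×50×20) mod 1850 = 1434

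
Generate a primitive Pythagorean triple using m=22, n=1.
(483, 44, 485)

Euclid's formula: a = m² - n², b = 2mn, c = m² + n²
m = 22, n = 1
a = 22² - 1² = 484 - 1 = 483
b = 2 × 22 × 1 = 44
c = 22² + 1² = 484 + 1 = 485
Verification: 483² + 44² = 233289 + 1936 = 235225 = 485² ✓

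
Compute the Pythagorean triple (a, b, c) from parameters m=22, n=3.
(475, 132, 493)

Euclid's formula: a = m² - n², b = 2mn, c = m² + n²
m = 22, n = 3
a = 22² - 3² = 484 - 9 = 475
b = 2 × 22 × 3 = 132
c = 22² + 3² = 484 + 9 = 493
Verification: 475² + 132² = 225625 + 17424 = 243049 = 493² ✓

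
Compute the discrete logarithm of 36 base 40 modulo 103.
58

Baby-step giant-step with step n = ⌈√103⌉ = 11.
Baby steps 40^j mod 103 (j:value) for j=0..10: 0:1, 1:40, 2:55, 3:37, 4:38, 5:78, 6:30, 7:67, 8:2, 9:80, 10:7.
Giant-step multiplier: 40^(-11) ≡ 40^(102-11) = 40^91 ≡ 71 (mod 103).
Giant steps γ_i = 36·71^i mod 103: γ_0=36, γ_1=84, γ_2=93, γ_3=11, γ_4=60, γ_5=37 (in table at j=3).
x = i·n + j = 5·11 + 3 = 58.
Check: 40^58 ≡ 36 (mod 103).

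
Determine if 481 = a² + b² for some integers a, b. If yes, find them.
9² + 20² (a=9, b=20)

Factorization: 481 = 13 × 37
By Fermat: n is sum of two squares iff every prime p ≡ 3 (mod 4) appears to even power.
All primes ≡ 3 (mod 4) appear to even power.
Search a = 0, 1, 2, … for 481 - a² a perfect square: first hit at a = 9: 481 - 81 = 400 = 20².
481 = 9² + 20² = 81 + 400 ✓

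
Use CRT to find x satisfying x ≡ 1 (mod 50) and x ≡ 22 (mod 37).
651

Using Chinese Remainder Theorem:
M = 50 × 37 = 1850
M1 = 37, M2 = 50
y1 = 37^(-1) mod 50 = 23
y2 = 50^(-1) mod 37 = 20
x = (1×37×23 + 22×50×20) mod 1850 = 651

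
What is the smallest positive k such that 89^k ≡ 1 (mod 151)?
150

151 is prime, so ord(89) divides φ(151) = 150.
Divisors of 150: 1, 2, 3, 5, 6, 10, 15, 25, 30, 50, 75, 150.
Repeated squaring: 89^1 ≡ 89, 89^2 ≡ 69, 89^4 ≡ 80, 89^8 ≡ 58, 89^16 ≡ 42, 89^32 ≡ 103, 89^64 ≡ 39, 89^128 ≡ 11 (mod 151).
Test 89^d mod 151 for each divisor d in increasing order:
89^1 ≡ 89
89^2 ≡ 69
89^3 = 89^2·89^1 ≡ 101
89^5 = 89^4·89^1 ≡ 23
89^6 = 89^4·89^2 ≡ 84
89^10 = 89^8·89^2 ≡ 76
89^15 = 89^8·89^4·89^2·89^1 ≡ 87
89^25 = 89^16·89^8·89^1 ≡ 119
89^30 = 89^16·89^8·89^4·89^2 ≡ 19
89^50 = 89^32·89^16·89^2 ≡ 118
89^75 = 89^64·89^8·89^2·89^1 ≡ 150
89^150 = 89^128·89^16·89^4·89^2 ≡ 1  ← first divisor giving 1
The order is 150.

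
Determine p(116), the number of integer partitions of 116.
1188908248

p(n) counts ways to write n as a sum of positive integers (order ignored).
Euler's pentagonal recurrence: p(k) = p(k-1) + p(k-2) - p(k-5) - p(k-7) + p(k-12) + p(k-15) - ... (offsets j(3j∓1)/2, signs ++--, p(0)=1, p(<0)=0).
DP table for k = 0..115: p(0)=1, p(1)=1, p(2)=2, p(3)=3, p(4)=5, p(5)=7, p(6)=11, p(7)=15, p(8)=22, p(9)=30, p(10)=42, p(11)=56, p(12)=77, p(13)=101, p(14)=135, p(15)=176, p(16)=231, p(17)=297, p(18)=385, p(19)=490, p(20)=627, p(21)=792, p(22)=1002, p(23)=1255, p(24)=1575, p(25)=1958, p(26)=2436, p(27)=3010, p(28)=3718, p(29)=4565, p(30)=5604, p(31)=6842, p(32)=8349, p(33)=10143, p(34)=12310, p(35)=14883, p(36)=17977, p(37)=21637, p(38)=26015, p(39)=31185, p(40)=37338, p(41)=44583, p(42)=53174, p(43)=63261, p(44)=75175, p(45)=89134, p(46)=105558, p(47)=124754, p(48)=147273, p(49)=173525, p(50)=204226, p(51)=239943, p(52)=281589, p(53)=329931, p(54)=386155, p(55)=451276, p(56)=526823, p(57)=614154, p(58)=715220, p(59)=831820, p(60)=966467, p(61)=1121505, p(62)=1300156, p(63)=1505499, p(64)=1741630, p(65)=2012558, p(66)=2323520, p(67)=2679689, p(68)=3087735, p(69)=3554345, p(70)=4087968, p(71)=4697205, p(72)=5392783, p(73)=6185689, p(74)=7089500, p(75)=8118264, p(76)=9289091, p(77)=10619863, p(78)=12132164, p(79)=13848650, p(80)=15796476, p(81)=18004327, p(82)=20506255, p(83)=23338469, p(84)=26543660, p(85)=30167357, p(86)=34262962, p(87)=38887673, p(88)=44108109, p(89)=49995925, p(90)=56634173, p(91)=64112359, p(92)=72533807, p(93)=82010177, p(94)=92669720, p(95)=104651419, p(96)=118114304, p(97)=133230930, p(98)=150198136, p(99)=169229875, p(100)=190569292, p(101)=214481126, p(102)=241265379, p(103)=271248950, p(104)=304801365, p(105)=342325709, p(106)=384276336, p(107)=431149389, p(108)=483502844, p(109)=541946240, p(110)=607163746, p(111)=679903203, p(112)=761002156, p(113)=851376628, p(114)=952050665, p(115)=1064144451.
Final step: p(116) = p(115) + p(114) - p(111) - p(109) + p(104) + p(101) - p(94) - p(90) + p(81) + p(76) - p(65) - p(59) + p(46) + p(39) - p(24) - p(16)
= 1064144451 + 952050665 - 679903203 - 541946240 + 304801365 + 214481126 - 92669720 - 56634173 + 18004327 + 9289091 - 2012558 - 831820 + 105558 + 31185 - 1575 - 231
= 1188908248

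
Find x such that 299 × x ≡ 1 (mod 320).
259

gcd(299, 320) = 1, so the inverse exists.
Extended Euclidean algorithm on (320, 299):
320 = 1 × 299 + 21  ⟹  21 = (1)·320 + (-1)·299
299 = 14 × 21 + 5  ⟹  5 = (-14)·320 + (15)·299
21 = 4 × 5 + 1  ⟹  1 = (57)·320 + (-61)·299
So (-61)·299 ≡ 1 (mod 320), i.e. 299^(-1) ≡ -61 ≡ 259 (mod 320).
Check: 299 × 259 = 77441 ≡ 1 (mod 320)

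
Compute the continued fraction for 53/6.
[8; 1, 5]

Euclidean algorithm steps:
53 = 8 × 6 + 5
6 = 1 × 5 + 1
5 = 5 × 1 + 0
Continued fraction: [8; 1, 5]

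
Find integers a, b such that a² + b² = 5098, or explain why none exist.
43² + 57² (a=43, b=57)

Factorization: 5098 = 2 × 2549
By Fermat: n is sum of two squares iff every prime p ≡ 3 (mod 4) appears to even power.
All primes ≡ 3 (mod 4) appear to even power.
Search a = 0, 1, 2, … for 5098 - a² a perfect square: first hit at a = 43: 5098 - 1849 = 3249 = 57².
5098 = 43² + 57² = 1849 + 3249 ✓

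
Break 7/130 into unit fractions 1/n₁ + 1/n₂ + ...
1/19 + 1/824 + 1/1017640

Greedy algorithm:
7/130: ceiling(130/7) = 19, use 1/19
3/2470: ceiling(2470/3) = 824, use 1/824
1/1017640: ceiling(1017640/1) = 1017640, use 1/1017640
Result: 7/130 = 1/19 + 1/824 + 1/1017640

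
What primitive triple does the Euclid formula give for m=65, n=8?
(4161, 1040, 4289)

Euclid's formula: a = m² - n², b = 2mn, c = m² + n²
m = 65, n = 8
a = 65² - 8² = 4225 - 64 = 4161
b = 2 × 65 × 8 = 1040
c = 65² + 8² = 4225 + 64 = 4289
Verification: 4161² + 1040² = 17313921 + 1081600 = 18395521 = 4289² ✓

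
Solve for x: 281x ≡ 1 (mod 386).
261

gcd(281, 386) = 1, so the inverse exists.
Extended Euclidean algorithm on (386, 281):
386 = 1 × 281 + 105  ⟹  105 = (1)·386 + (-1)·281
281 = 2 × 105 + 71  ⟹  71 = (-2)·386 + (3)·281
105 = 1 × 71 + 34  ⟹  34 = (3)·386 + (-4)·281
71 = 2 × 34 + 3  ⟹  3 = (-8)·386 + (11)·281
34 = 11 × 3 + 1  ⟹  1 = (91)·386 + (-125)·281
So (-125)·281 ≡ 1 (mod 386), i.e. 281^(-1) ≡ -125 ≡ 261 (mod 386).
Check: 281 × 261 = 73341 ≡ 1 (mod 386)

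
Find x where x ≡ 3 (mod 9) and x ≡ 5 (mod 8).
21

Using Chinese Remainder Theorem:
M = 9 × 8 = 72
M1 = 8, M2 = 9
y1 = 8^(-1) mod 9 = 8
y2 = 9^(-1) mod 8 = 1
x = (3×8×8 + 5×9×1) mod 72 = 21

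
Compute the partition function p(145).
24908858009

p(n) counts ways to write n as a sum of positive integers (order ignored).
Euler's pentagonal recurrence: p(k) = p(k-1) + p(k-2) - p(k-5) - p(k-7) + p(k-12) + p(k-15) - ... (offsets j(3j∓1)/2, signs ++--, p(0)=1, p(<0)=0).
DP table for k = 0..144: p(0)=1, p(1)=1, p(2)=2, p(3)=3, p(4)=5, p(5)=7, p(6)=11, p(7)=15, p(8)=22, p(9)=30, p(10)=42, p(11)=56, p(12)=77, p(13)=101, p(14)=135, p(15)=176, p(16)=231, p(17)=297, p(18)=385, p(19)=490, p(20)=627, p(21)=792, p(22)=1002, p(23)=1255, p(24)=1575, p(25)=1958, p(26)=2436, p(27)=3010, p(28)=3718, p(29)=4565, p(30)=5604, p(31)=6842, p(32)=8349, p(33)=10143, p(34)=12310, p(35)=14883, p(36)=17977, p(37)=21637, p(38)=26015, p(39)=31185, p(40)=37338, p(41)=44583, p(42)=53174, p(43)=63261, p(44)=75175, p(45)=89134, p(46)=105558, p(47)=124754, p(48)=147273, p(49)=173525, p(50)=204226, p(51)=239943, p(52)=281589, p(53)=329931, p(54)=386155, p(55)=451276, p(56)=526823, p(57)=614154, p(58)=715220, p(59)=831820, p(60)=966467, p(61)=1121505, p(62)=1300156, p(63)=1505499, p(64)=1741630, p(65)=2012558, p(66)=2323520, p(67)=2679689, p(68)=3087735, p(69)=3554345, p(70)=4087968, p(71)=4697205, p(72)=5392783, p(73)=6185689, p(74)=7089500, p(75)=8118264, p(76)=9289091, p(77)=10619863, p(78)=12132164, p(79)=13848650, p(80)=15796476, p(81)=18004327, p(82)=20506255, p(83)=23338469, p(84)=26543660, p(85)=30167357, p(86)=34262962, p(87)=38887673, p(88)=44108109, p(89)=49995925, p(90)=56634173, p(91)=64112359, p(92)=72533807, p(93)=82010177, p(94)=92669720, p(95)=104651419, p(96)=118114304, p(97)=133230930, p(98)=150198136, p(99)=169229875, p(100)=190569292, p(101)=214481126, p(102)=241265379, p(103)=271248950, p(104)=304801365, p(105)=342325709, p(106)=384276336, p(107)=431149389, p(108)=483502844, p(109)=541946240, p(110)=607163746, p(111)=679903203, p(112)=761002156, p(113)=851376628, p(114)=952050665, p(115)=1064144451, p(116)=1188908248, p(117)=1327710076, p(118)=1482074143, p(119)=1653668665, p(120)=1844349560, p(121)=2056148051, p(122)=2291320912, p(123)=2552338241, p(124)=2841940500, p(125)=3163127352, p(126)=3519222692, p(127)=3913864295, p(128)=4351078600, p(129)=4835271870, p(130)=5371315400, p(131)=5964539504, p(132)=6620830889, p(133)=7346629512, p(134)=8149040695, p(135)=9035836076, p(136)=10015581680, p(137)=11097645016, p(138)=12292341831, p(139)=13610949895, p(140)=15065878135, p(141)=16670689208, p(142)=18440293320, p(143)=20390982757, p(144)=22540654445.
Final step: p(145) = p(144) + p(143) - p(140) - p(138) + p(133) + p(130) - p(123) - p(119) + p(110) + p(105) - p(94) - p(88) + p(75) + p(68) - p(53) - p(45) + p(28) + p(19) - p(0)
= 22540654445 + 20390982757 - 15065878135 - 12292341831 + 7346629512 + 5371315400 - 2552338241 - 1653668665 + 607163746 + 342325709 - 92669720 - 44108109 + 8118264 + 3087735 - 329931 - 89134 + 3718 + 490 - 1
= 24908858009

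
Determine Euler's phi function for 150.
40

150 = 2 × 3 × 5^2
φ(n) = n × ∏(1 - 1/p) for each prime p dividing n
φ(150) = 150 × (1 - 1/2) × (1 - 1/3) × (1 - 1/5) = 40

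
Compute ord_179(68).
89

179 is prime, so ord(68) divides φ(179) = 178.
Divisors of 178: 1, 2, 89, 178.
Repeated squaring: 68^1 ≡ 68, 68^2 ≡ 149, 68^4 ≡ 5, 68^8 ≡ 25, 68^16 ≡ 88, 68^32 ≡ 47, 68^64 ≡ 61, 68^128 ≡ 141 (mod 179).
Test 68^d mod 179 for each divisor d in increasing order:
68^1 ≡ 68
68^2 ≡ 149
68^89 = 68^64·68^16·68^8·68^1 ≡ 1  ← first divisor giving 1
The order is 89.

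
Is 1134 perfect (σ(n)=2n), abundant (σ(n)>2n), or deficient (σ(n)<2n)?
abundant

Proper divisors of 1134: sum = 1 + 2 + 3 + 6 + 7 + 9 + 14 + 18 + ... + 162 + 189 + 378 + 567 (19 divisors) = 1770
Since 1770 > 1134, 1134 is abundant.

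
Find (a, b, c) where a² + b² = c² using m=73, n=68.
(705, 9928, 9953)

Euclid's formula: a = m² - n², b = 2mn, c = m² + n²
m = 73, n = 68
a = 73² - 68² = 5329 - 4624 = 705
b = 2 × 73 × 68 = 9928
c = 73² + 68² = 5329 + 4624 = 9953
Verification: 705² + 9928² = 497025 + 98565184 = 99062209 = 9953² ✓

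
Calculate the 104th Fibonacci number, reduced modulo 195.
18

Matrix identity: Q^n = [[F_(n+1), F_n], [F_n, F_(n-1)]] with Q = [[1,1],[1,0]].
n = 104 = 1101000₂. Square-and-multiply, entries mod 195:
Q^1 = [[1,1],[1,0]]
Q^3 = (Q^1)²·Q = [[3,2],[2,1]]
Q^6 = (Q^3)² = [[13,8],[8,5]]
Q^13 = (Q^6)²·Q = [[182,38],[38,144]]
Q^26 = (Q^13)² = [[53,103],[103,145]]
Q^52 = (Q^26)² = [[158,114],[114,44]]
Q^104 = (Q^52)² = [[130,18],[18,112]]
F_104 mod 195 = Q^104[0][1] = 18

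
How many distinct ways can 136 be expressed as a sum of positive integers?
10015581680

p(n) counts ways to write n as a sum of positive integers (order ignored).
Euler's pentagonal recurrence: p(k) = p(k-1) + p(k-2) - p(k-5) - p(k-7) + p(k-12) + p(k-15) - ... (offsets j(3j∓1)/2, signs ++--, p(0)=1, p(<0)=0).
DP table for k = 0..135: p(0)=1, p(1)=1, p(2)=2, p(3)=3, p(4)=5, p(5)=7, p(6)=11, p(7)=15, p(8)=22, p(9)=30, p(10)=42, p(11)=56, p(12)=77, p(13)=101, p(14)=135, p(15)=176, p(16)=231, p(17)=297, p(18)=385, p(19)=490, p(20)=627, p(21)=792, p(22)=1002, p(23)=1255, p(24)=1575, p(25)=1958, p(26)=2436, p(27)=3010, p(28)=3718, p(29)=4565, p(30)=5604, p(31)=6842, p(32)=8349, p(33)=10143, p(34)=12310, p(35)=14883, p(36)=17977, p(37)=21637, p(38)=26015, p(39)=31185, p(40)=37338, p(41)=44583, p(42)=53174, p(43)=63261, p(44)=75175, p(45)=89134, p(46)=105558, p(47)=124754, p(48)=147273, p(49)=173525, p(50)=204226, p(51)=239943, p(52)=281589, p(53)=329931, p(54)=386155, p(55)=451276, p(56)=526823, p(57)=614154, p(58)=715220, p(59)=831820, p(60)=966467, p(61)=1121505, p(62)=1300156, p(63)=1505499, p(64)=1741630, p(65)=2012558, p(66)=2323520, p(67)=2679689, p(68)=3087735, p(69)=3554345, p(70)=4087968, p(71)=4697205, p(72)=5392783, p(73)=6185689, p(74)=7089500, p(75)=8118264, p(76)=9289091, p(77)=10619863, p(78)=12132164, p(79)=13848650, p(80)=15796476, p(81)=18004327, p(82)=20506255, p(83)=23338469, p(84)=26543660, p(85)=30167357, p(86)=34262962, p(87)=38887673, p(88)=44108109, p(89)=49995925, p(90)=56634173, p(91)=64112359, p(92)=72533807, p(93)=82010177, p(94)=92669720, p(95)=104651419, p(96)=118114304, p(97)=133230930, p(98)=150198136, p(99)=169229875, p(100)=190569292, p(101)=214481126, p(102)=241265379, p(103)=271248950, p(104)=304801365, p(105)=342325709, p(106)=384276336, p(107)=431149389, p(108)=483502844, p(109)=541946240, p(110)=607163746, p(111)=679903203, p(112)=761002156, p(113)=851376628, p(114)=952050665, p(115)=1064144451, p(116)=1188908248, p(117)=1327710076, p(118)=1482074143, p(119)=1653668665, p(120)=1844349560, p(121)=2056148051, p(122)=2291320912, p(123)=2552338241, p(124)=2841940500, p(125)=3163127352, p(126)=3519222692, p(127)=3913864295, p(128)=4351078600, p(129)=4835271870, p(130)=5371315400, p(131)=5964539504, p(132)=6620830889, p(133)=7346629512, p(134)=8149040695, p(135)=9035836076.
Final step: p(136) = p(135) + p(134) - p(131) - p(129) + p(124) + p(121) - p(114) - p(110) + p(101) + p(96) - p(85) - p(79) + p(66) + p(59) - p(44) - p(36) + p(19) + p(10)
= 9035836076 + 8149040695 - 5964539504 - 4835271870 + 2841940500 + 2056148051 - 952050665 - 607163746 + 214481126 + 118114304 - 30167357 - 13848650 + 2323520 + 831820 - 75175 - 17977 + 490 + 42
= 10015581680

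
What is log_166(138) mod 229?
182

Baby-step giant-step with step n = ⌈√229⌉ = 16.
Baby steps 166^j mod 229 (j:value) for j=0..15: 0:1, 1:166, 2:76, 3:21, 4:51, 5:222, 6:212, 7:155, 8:82, 9:101, 10:49, 11:119, 12:60, 13:113, 14:209, 15:115.
Giant-step multiplier: 166^(-16) ≡ 166^(228-16) = 166^212 ≡ 149 (mod 229).
Giant steps γ_i = 138·149^i mod 229: γ_0=138, γ_1=181, γ_2=176, γ_3=118, γ_4=178, γ_5=187, γ_6=154, γ_7=46, γ_8=213, γ_9=135, γ_10=192, γ_11=212 (in table at j=6).
x = i·n + j = 11·16 + 6 = 182.
Check: 166^182 ≡ 138 (mod 229).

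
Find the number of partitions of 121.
2056148051

p(n) counts ways to write n as a sum of positive integers (order ignored).
Euler's pentagonal recurrence: p(k) = p(k-1) + p(k-2) - p(k-5) - p(k-7) + p(k-12) + p(k-15) - ... (offsets j(3j∓1)/2, signs ++--, p(0)=1, p(<0)=0).
DP table for k = 0..120: p(0)=1, p(1)=1, p(2)=2, p(3)=3, p(4)=5, p(5)=7, p(6)=11, p(7)=15, p(8)=22, p(9)=30, p(10)=42, p(11)=56, p(12)=77, p(13)=101, p(14)=135, p(15)=176, p(16)=231, p(17)=297, p(18)=385, p(19)=490, p(20)=627, p(21)=792, p(22)=1002, p(23)=1255, p(24)=1575, p(25)=1958, p(26)=2436, p(27)=3010, p(28)=3718, p(29)=4565, p(30)=5604, p(31)=6842, p(32)=8349, p(33)=10143, p(34)=12310, p(35)=14883, p(36)=17977, p(37)=21637, p(38)=26015, p(39)=31185, p(40)=37338, p(41)=44583, p(42)=53174, p(43)=63261, p(44)=75175, p(45)=89134, p(46)=105558, p(47)=124754, p(48)=147273, p(49)=173525, p(50)=204226, p(51)=239943, p(52)=281589, p(53)=329931, p(54)=386155, p(55)=451276, p(56)=526823, p(57)=614154, p(58)=715220, p(59)=831820, p(60)=966467, p(61)=1121505, p(62)=1300156, p(63)=1505499, p(64)=1741630, p(65)=2012558, p(66)=2323520, p(67)=2679689, p(68)=3087735, p(69)=3554345, p(70)=4087968, p(71)=4697205, p(72)=5392783, p(73)=6185689, p(74)=7089500, p(75)=8118264, p(76)=9289091, p(77)=10619863, p(78)=12132164, p(79)=13848650, p(80)=15796476, p(81)=18004327, p(82)=20506255, p(83)=23338469, p(84)=26543660, p(85)=30167357, p(86)=34262962, p(87)=38887673, p(88)=44108109, p(89)=49995925, p(90)=56634173, p(91)=64112359, p(92)=72533807, p(93)=82010177, p(94)=92669720, p(95)=104651419, p(96)=118114304, p(97)=133230930, p(98)=150198136, p(99)=169229875, p(100)=190569292, p(101)=214481126, p(102)=241265379, p(103)=271248950, p(104)=304801365, p(105)=342325709, p(106)=384276336, p(107)=431149389, p(108)=483502844, p(109)=541946240, p(110)=607163746, p(111)=679903203, p(112)=761002156, p(113)=851376628, p(114)=952050665, p(115)=1064144451, p(116)=1188908248, p(117)=1327710076, p(118)=1482074143, p(119)=1653668665, p(120)=1844349560.
Final step: p(121) = p(120) + p(119) - p(116) - p(114) + p(109) + p(106) - p(99) - p(95) + p(86) + p(81) - p(70) - p(64) + p(51) + p(44) - p(29) - p(21) + p(4)
= 1844349560 + 1653668665 - 1188908248 - 952050665 + 541946240 + 384276336 - 169229875 - 104651419 + 34262962 + 18004327 - 4087968 - 1741630 + 239943 + 75175 - 4565 - 792 + 5
= 2056148051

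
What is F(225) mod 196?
50

Matrix identity: Q^n = [[F_(n+1), F_n], [F_n, F_(n-1)]] with Q = [[1,1],[1,0]].
n = 225 = 11100001₂. Square-and-multiply, entries mod 196:
Q^1 = [[1,1],[1,0]]
Q^3 = (Q^1)²·Q = [[3,2],[2,1]]
Q^7 = (Q^3)²·Q = [[21,13],[13,8]]
Q^14 = (Q^7)² = [[22,181],[181,37]]
Q^28 = (Q^14)² = [[121,95],[95,26]]
Q^56 = (Q^28)² = [[146,49],[49,97]]
Q^112 = (Q^56)² = [[1,147],[147,50]]
Q^225 = (Q^112)²·Q = [[99,50],[50,49]]
F_225 mod 196 = Q^225[0][1] = 50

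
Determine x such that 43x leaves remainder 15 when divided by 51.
x ≡ 30 (mod 51)

gcd(43, 51) = 1, which divides 15, so solutions exist.
Find 43^(-1) mod 51 by the extended Euclidean algorithm:
51 = 1 × 43 + 8  ⟹  8 = (1)·51 + (-1)·43
43 = 5 × 8 + 3  ⟹  3 = (-5)·51 + (6)·43
8 = 2 × 3 + 2  ⟹  2 = (11)·51 + (-13)·43
3 = 1 × 2 + 1  ⟹  1 = (-16)·51 + (19)·43
So (19)·43 ≡ 1 (mod 51), i.e. 43^(-1) ≡ 19 (mod 51).
x ≡ 19 × 15 = 285 ≡ 30 (mod 51).
Check: 43 × 30 = 1290 ≡ 15 (mod 51).
Unique solution: x ≡ 30 (mod 51)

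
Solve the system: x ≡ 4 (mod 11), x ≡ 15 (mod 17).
15

Using Chinese Remainder Theorem:
M = 11 × 17 = 187
M1 = 17, M2 = 11
y1 = 17^(-1) mod 11 = 2
y2 = 11^(-1) mod 17 = 14
x = (4×17×2 + 15×11×14) mod 187 = 15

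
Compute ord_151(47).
75

151 is prime, so ord(47) divides φ(151) = 150.
Divisors of 150: 1, 2, 3, 5, 6, 10, 15, 25, 30, 50, 75, 150.
Repeated squaring: 47^1 ≡ 47, 47^2 ≡ 95, 47^4 ≡ 116, 47^8 ≡ 17, 47^16 ≡ 138, 47^32 ≡ 18, 47^64 ≡ 22, 47^128 ≡ 31 (mod 151).
Test 47^d mod 151 for each divisor d in increasing order:
47^1 ≡ 47
47^2 ≡ 95
47^3 = 47^2·47^1 ≡ 86
47^5 = 47^4·47^1 ≡ 16
47^6 = 47^4·47^2 ≡ 148
47^10 = 47^8·47^2 ≡ 105
47^15 = 47^8·47^4·47^2·47^1 ≡ 19
47^25 = 47^16·47^8·47^1 ≡ 32
47^30 = 47^16·47^8·47^4·47^2 ≡ 59
47^50 = 47^32·47^16·47^2 ≡ 118
47^75 = 47^64·47^8·47^2·47^1 ≡ 1  ← first divisor giving 1
The order is 75.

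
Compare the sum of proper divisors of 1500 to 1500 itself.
abundant

Proper divisors of 1500: sum = 1 + 2 + 3 + 4 + 5 + 6 + 10 + 12 + ... + 300 + 375 + 500 + 750 (23 divisors) = 2868
Since 2868 > 1500, 1500 is abundant.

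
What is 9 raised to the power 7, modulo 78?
9

Repeated squaring. Binary of 7 = 111.
9^1 ≡ 9 (mod 78); 9^2 ≡ 3 (mod 78); 9^4 ≡ 9 (mod 78)
9^7 = 9^1 × 9^2 × 9^4 ≡ 9 (mod 78)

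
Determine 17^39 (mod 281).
20

Repeated squaring. Binary of 39 = 100111.
17^1 ≡ 17 (mod 281); 17^2 ≡ 8 (mod 281); 17^4 ≡ 64 (mod 281); 17^8 ≡ 162 (mod 281); 17^16 ≡ 111 (mod 281); 17^32 ≡ 238 (mod 281)
17^39 = 17^1 × 17^2 × 17^4 × 17^32 ≡ 20 (mod 281)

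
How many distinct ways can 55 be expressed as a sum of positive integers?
451276

p(n) counts ways to write n as a sum of positive integers (order ignored).
Euler's pentagonal recurrence: p(k) = p(k-1) + p(k-2) - p(k-5) - p(k-7) + p(k-12) + p(k-15) - ... (offsets j(3j∓1)/2, signs ++--, p(0)=1, p(<0)=0).
DP table for k = 0..54: p(0)=1, p(1)=1, p(2)=2, p(3)=3, p(4)=5, p(5)=7, p(6)=11, p(7)=15, p(8)=22, p(9)=30, p(10)=42, p(11)=56, p(12)=77, p(13)=101, p(14)=135, p(15)=176, p(16)=231, p(17)=297, p(18)=385, p(19)=490, p(20)=627, p(21)=792, p(22)=1002, p(23)=1255, p(24)=1575, p(25)=1958, p(26)=2436, p(27)=3010, p(28)=3718, p(29)=4565, p(30)=5604, p(31)=6842, p(32)=8349, p(33)=10143, p(34)=12310, p(35)=14883, p(36)=17977, p(37)=21637, p(38)=26015, p(39)=31185, p(40)=37338, p(41)=44583, p(42)=53174, p(43)=63261, p(44)=75175, p(45)=89134, p(46)=105558, p(47)=124754, p(48)=147273, p(49)=173525, p(50)=204226, p(51)=239943, p(52)=281589, p(53)=329931, p(54)=386155.
Final step: p(55) = p(54) + p(53) - p(50) - p(48) + p(43) + p(40) - p(33) - p(29) + p(20) + p(15) - p(4)
= 386155 + 329931 - 204226 - 147273 + 63261 + 37338 - 10143 - 4565 + 627 + 176 - 5
= 451276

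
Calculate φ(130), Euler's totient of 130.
48

130 = 2 × 5 × 13
φ(n) = n × ∏(1 - 1/p) for each prime p dividing n
φ(130) = 130 × (1 - 1/2) × (1 - 1/5) × (1 - 1/13) = 48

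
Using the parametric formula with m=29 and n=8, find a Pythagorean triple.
(777, 464, 905)

Euclid's formula: a = m² - n², b = 2mn, c = m² + n²
m = 29, n = 8
a = 29² - 8² = 841 - 64 = 777
b = 2 × 29 × 8 = 464
c = 29² + 8² = 841 + 64 = 905
Verification: 777² + 464² = 603729 + 215296 = 819025 = 905² ✓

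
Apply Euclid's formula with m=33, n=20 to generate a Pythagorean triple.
(689, 1320, 1489)

Euclid's formula: a = m² - n², b = 2mn, c = m² + n²
m = 33, n = 20
a = 33² - 20² = 1089 - 400 = 689
b = 2 × 33 × 20 = 1320
c = 33² + 20² = 1089 + 400 = 1489
Verification: 689² + 1320² = 474721 + 1742400 = 2217121 = 1489² ✓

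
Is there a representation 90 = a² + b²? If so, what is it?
3² + 9² (a=3, b=9)

Factorization: 90 = 2 × 3^2 × 5
By Fermat: n is sum of two squares iff every prime p ≡ 3 (mod 4) appears to even power.
All primes ≡ 3 (mod 4) appear to even power.
Search a = 0, 1, 2, … for 90 - a² a perfect square: first hit at a = 3: 90 - 9 = 81 = 9².
90 = 3² + 9² = 9 + 81 ✓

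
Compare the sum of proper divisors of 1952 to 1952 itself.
abundant

Proper divisors of 1952: sum = 1 + 2 + 4 + 8 + 16 + 32 + 61 + 122 + 244 + 488 + 976 = 1954
Since 1954 > 1952, 1952 is abundant.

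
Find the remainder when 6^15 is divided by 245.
6

Repeated squaring. Binary of 15 = 1111.
6^1 ≡ 6 (mod 245); 6^2 ≡ 36 (mod 245); 6^4 ≡ 71 (mod 245); 6^8 ≡ 141 (mod 245)
6^15 = 6^1 × 6^2 × 6^4 × 6^8 ≡ 6 (mod 245)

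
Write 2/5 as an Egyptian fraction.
1/3 + 1/15

Greedy algorithm:
2/5: ceiling(5/2) = 3, use 1/3
1/15: ceiling(15/1) = 15, use 1/15
Result: 2/5 = 1/3 + 1/15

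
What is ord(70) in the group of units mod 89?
88

89 is prime, so ord(70) divides φ(89) = 88.
Divisors of 88: 1, 2, 4, 8, 11, 22, 44, 88.
Repeated squaring: 70^1 ≡ 70, 70^2 ≡ 5, 70^4 ≡ 25, 70^8 ≡ 2, 70^16 ≡ 4, 70^32 ≡ 16, 70^64 ≡ 78 (mod 89).
Test 70^d mod 89 for each divisor d in increasing order:
70^1 ≡ 70
70^2 ≡ 5
70^4 ≡ 25
70^8 ≡ 2
70^11 = 70^8·70^2·70^1 ≡ 77
70^22 = 70^16·70^4·70^2 ≡ 55
70^44 = 70^32·70^8·70^4 ≡ 88
70^88 = 70^64·70^16·70^8 ≡ 1  ← first divisor giving 1
The order is 88.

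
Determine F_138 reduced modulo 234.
64

Matrix identity: Q^n = [[F_(n+1), F_n], [F_n, F_(n-1)]] with Q = [[1,1],[1,0]].
n = 138 = 10001010₂. Square-and-multiply, entries mod 234:
Q^1 = [[1,1],[1,0]]
Q^2 = (Q^1)² = [[2,1],[1,1]]
Q^4 = (Q^2)² = [[5,3],[3,2]]
Q^8 = (Q^4)² = [[34,21],[21,13]]
Q^17 = (Q^8)²·Q = [[10,193],[193,51]]
Q^34 = (Q^17)² = [[143,73],[73,70]]
Q^69 = (Q^34)²·Q = [[143,38],[38,105]]
Q^138 = (Q^69)² = [[131,64],[64,67]]
F_138 mod 234 = Q^138[0][1] = 64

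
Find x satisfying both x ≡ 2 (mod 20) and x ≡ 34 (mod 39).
502

Using Chinese Remainder Theorem:
M = 20 × 39 = 780
M1 = 39, M2 = 20
y1 = 39^(-1) mod 20 = 19
y2 = 20^(-1) mod 39 = 2
x = (2×39×19 + 34×20×2) mod 780 = 502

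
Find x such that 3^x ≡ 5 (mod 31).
20

Baby-step giant-step with step n = ⌈√31⌉ = 6.
Baby steps 3^j mod 31 (j:value) for j=0..5: 0:1, 1:3, 2:9, 3:27, 4:19, 5:26.
Giant-step multiplier: 3^(-6) ≡ 3^(30-6) = 3^24 ≡ 2 (mod 31).
Giant steps γ_i = 5·2^i mod 31: γ_0=5, γ_1=10, γ_2=20, γ_3=9 (in table at j=2).
x = i·n + j = 3·6 + 2 = 20.
Check: 3^20 ≡ 5 (mod 31).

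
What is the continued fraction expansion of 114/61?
[1; 1, 6, 1, 1, 1, 2]

Euclidean algorithm steps:
114 = 1 × 61 + 53
61 = 1 × 53 + 8
53 = 6 × 8 + 5
8 = 1 × 5 + 3
5 = 1 × 3 + 2
3 = 1 × 2 + 1
2 = 2 × 1 + 0
Continued fraction: [1; 1, 6, 1, 1, 1, 2]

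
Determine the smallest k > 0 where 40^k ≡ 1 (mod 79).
39

79 is prime, so ord(40) divides φ(79) = 78.
Divisors of 78: 1, 2, 3, 6, 13, 26, 39, 78.
Repeated squaring: 40^1 ≡ 40, 40^2 ≡ 20, 40^4 ≡ 5, 40^8 ≡ 25, 40^16 ≡ 72, 40^32 ≡ 49, 40^64 ≡ 31 (mod 79).
Test 40^d mod 79 for each divisor d in increasing order:
40^1 ≡ 40
40^2 ≡ 20
40^3 = 40^2·40^1 ≡ 10
40^6 = 40^4·40^2 ≡ 21
40^13 = 40^8·40^4·40^1 ≡ 23
40^26 = 40^16·40^8·40^2 ≡ 55
40^39 = 40^32·40^4·40^2·40^1 ≡ 1  ← first divisor giving 1
The order is 39.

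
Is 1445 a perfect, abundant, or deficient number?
deficient

Proper divisors of 1445: sum = 1 + 5 + 17 + 85 + 289 = 397
Since 397 < 1445, 1445 is deficient.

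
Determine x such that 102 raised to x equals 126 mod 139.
125

Baby-step giant-step with step n = ⌈√139⌉ = 12.
Baby steps 102^j mod 139 (j:value) for j=0..11: 0:1, 1:102, 2:118, 3:82, 4:24, 5:85, 6:52, 7:22, 8:20, 9:94, 10:136, 11:111.
Giant-step multiplier: 102^(-12) ≡ 102^(138-12) = 102^126 ≡ 64 (mod 139).
Giant steps γ_i = 126·64^i mod 139: γ_0=126, γ_1=2, γ_2=128, γ_3=130, γ_4=119, γ_5=110, γ_6=90, γ_7=61, γ_8=12, γ_9=73, γ_10=85 (in table at j=5).
x = i·n + j = 10·12 + 5 = 125.
Check: 102^125 ≡ 126 (mod 139).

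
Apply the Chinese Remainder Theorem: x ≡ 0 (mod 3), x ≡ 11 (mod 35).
81

Using Chinese Remainder Theorem:
M = 3 × 35 = 105
M1 = 35, M2 = 3
y1 = 35^(-1) mod 3 = 2
y2 = 3^(-1) mod 35 = 12
x = (0×35×2 + 11×3×12) mod 105 = 81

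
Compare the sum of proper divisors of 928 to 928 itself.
abundant

Proper divisors of 928: sum = 1 + 2 + 4 + 8 + 16 + 29 + 32 + 58 + 116 + 232 + 464 = 962
Since 962 > 928, 928 is abundant.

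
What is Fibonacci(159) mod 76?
2

Matrix identity: Q^n = [[F_(n+1), F_n], [F_n, F_(n-1)]] with Q = [[1,1],[1,0]].
n = 159 = 10011111₂. Square-and-multiply, entries mod 76:
Q^1 = [[1,1],[1,0]]
Q^2 = (Q^1)² = [[2,1],[1,1]]
Q^4 = (Q^2)² = [[5,3],[3,2]]
Q^9 = (Q^4)²·Q = [[55,34],[34,21]]
Q^19 = (Q^9)²·Q = [[1,1],[1,0]]
Q^39 = (Q^19)²·Q = [[3,2],[2,1]]
Q^79 = (Q^39)²·Q = [[21,13],[13,8]]
Q^159 = (Q^79)²·Q = [[75,2],[2,73]]
F_159 mod 76 = Q^159[0][1] = 2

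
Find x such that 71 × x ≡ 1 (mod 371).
162

gcd(71, 371) = 1, so the inverse exists.
Extended Euclidean algorithm on (371, 71):
371 = 5 × 71 + 16  ⟹  16 = (1)·371 + (-5)·71
71 = 4 × 16 + 7  ⟹  7 = (-4)·371 + (21)·71
16 = 2 × 7 + 2  ⟹  2 = (9)·371 + (-47)·71
7 = 3 × 2 + 1  ⟹  1 = (-31)·371 + (162)·71
So (162)·71 ≡ 1 (mod 371), i.e. 71^(-1) ≡ 162 (mod 371).
Check: 71 × 162 = 11502 ≡ 1 (mod 371)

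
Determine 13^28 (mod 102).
1

Repeated squaring. Binary of 28 = 11100.
13^1 ≡ 13 (mod 102); 13^2 ≡ 67 (mod 102); 13^4 ≡ 1 (mod 102); 13^8 ≡ 1 (mod 102); 13^16 ≡ 1 (mod 102)
13^28 = 13^4 × 13^8 × 13^16 ≡ 1 (mod 102)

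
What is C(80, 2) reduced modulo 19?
6

Using Lucas' theorem:
Write n=80 and k=2 in base 19:
n in base 19: [4, 4]
k in base 19: [0, 2]
C(80,2) mod 19 = ∏ C(n_i, k_i) mod 19
Digit binomials (mod 19): C(4,0) = 1; C(4,2) = 6
Product: 1 × 6 = 6 ≡ 6 (mod 19)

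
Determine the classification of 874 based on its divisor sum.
deficient

Proper divisors of 874: sum = 1 + 2 + 19 + 23 + 38 + 46 + 437 = 566
Since 566 < 874, 874 is deficient.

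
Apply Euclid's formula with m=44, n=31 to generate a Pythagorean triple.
(975, 2728, 2897)

Euclid's formula: a = m² - n², b = 2mn, c = m² + n²
m = 44, n = 31
a = 44² - 31² = 1936 - 961 = 975
b = 2 × 44 × 31 = 2728
c = 44² + 31² = 1936 + 961 = 2897
Verification: 975² + 2728² = 950625 + 7441984 = 8392609 = 2897² ✓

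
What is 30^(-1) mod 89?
3

gcd(30, 89) = 1, so the inverse exists.
Extended Euclidean algorithm on (89, 30):
89 = 2 × 30 + 29  ⟹  29 = (1)·89 + (-2)·30
30 = 1 × 29 + 1  ⟹  1 = (-1)·89 + (3)·30
So (3)·30 ≡ 1 (mod 89), i.e. 30^(-1) ≡ 3 (mod 89).
Check: 30 × 3 = 90 ≡ 1 (mod 89)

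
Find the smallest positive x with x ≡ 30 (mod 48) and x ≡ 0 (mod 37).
222

Using Chinese Remainder Theorem:
M = 48 × 37 = 1776
M1 = 37, M2 = 48
y1 = 37^(-1) mod 48 = 13
y2 = 48^(-1) mod 37 = 27
x = (30×37×13 + 0×48×27) mod 1776 = 222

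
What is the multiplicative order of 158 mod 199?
99

199 is prime, so ord(158) divides φ(199) = 198.
Divisors of 198: 1, 2, 3, 6, 9, 11, 18, 22, 33, 66, 99, 198.
Repeated squaring: 158^1 ≡ 158, 158^2 ≡ 89, 158^4 ≡ 160, 158^8 ≡ 128, 158^16 ≡ 66, 158^32 ≡ 177, 158^64 ≡ 86, 158^128 ≡ 33 (mod 199).
Test 158^d mod 199 for each divisor d in increasing order:
158^1 ≡ 158
158^2 ≡ 89
158^3 = 158^2·158^1 ≡ 132
158^6 = 158^4·158^2 ≡ 111
158^9 = 158^8·158^1 ≡ 125
158^11 = 158^8·158^2·158^1 ≡ 180
158^18 = 158^16·158^2 ≡ 103
158^22 = 158^16·158^4·158^2 ≡ 162
158^33 = 158^32·158^1 ≡ 106
158^66 = 158^64·158^2 ≡ 92
158^99 = 158^64·158^32·158^2·158^1 ≡ 1  ← first divisor giving 1
The order is 99.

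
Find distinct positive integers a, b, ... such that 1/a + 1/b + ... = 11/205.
1/19 + 1/974 + 1/3793730

Greedy algorithm:
11/205: ceiling(205/11) = 19, use 1/19
4/3895: ceiling(3895/4) = 974, use 1/974
1/3793730: ceiling(3793730/1) = 3793730, use 1/3793730
Result: 11/205 = 1/19 + 1/974 + 1/3793730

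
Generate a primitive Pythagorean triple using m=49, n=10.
(2301, 980, 2501)

Euclid's formula: a = m² - n², b = 2mn, c = m² + n²
m = 49, n = 10
a = 49² - 10² = 2401 - 100 = 2301
b = 2 × 49 × 10 = 980
c = 49² + 10² = 2401 + 100 = 2501
Verification: 2301² + 980² = 5294601 + 960400 = 6255001 = 2501² ✓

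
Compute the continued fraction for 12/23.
[0; 1, 1, 11]

Euclidean algorithm steps:
12 = 0 × 23 + 12
23 = 1 × 12 + 11
12 = 1 × 11 + 1
11 = 11 × 1 + 0
Continued fraction: [0; 1, 1, 11]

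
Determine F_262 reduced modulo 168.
71

Matrix identity: Q^n = [[F_(n+1), F_n], [F_n, F_(n-1)]] with Q = [[1,1],[1,0]].
n = 262 = 100000110₂. Square-and-multiply, entries mod 168:
Q^1 = [[1,1],[1,0]]
Q^2 = (Q^1)² = [[2,1],[1,1]]
Q^4 = (Q^2)² = [[5,3],[3,2]]
Q^8 = (Q^4)² = [[34,21],[21,13]]
Q^16 = (Q^8)² = [[85,147],[147,106]]
Q^32 = (Q^16)² = [[106,21],[21,85]]
Q^65 = (Q^32)²·Q = [[64,85],[85,147]]
Q^131 = (Q^65)²·Q = [[24,65],[65,127]]
Q^262 = (Q^131)² = [[97,71],[71,26]]
F_262 mod 168 = Q^262[0][1] = 71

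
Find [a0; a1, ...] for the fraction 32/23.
[1; 2, 1, 1, 4]

Euclidean algorithm steps:
32 = 1 × 23 + 9
23 = 2 × 9 + 5
9 = 1 × 5 + 4
5 = 1 × 4 + 1
4 = 4 × 1 + 0
Continued fraction: [1; 2, 1, 1, 4]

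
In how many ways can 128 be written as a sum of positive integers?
4351078600

p(n) counts ways to write n as a sum of positive integers (order ignored).
Euler's pentagonal recurrence: p(k) = p(k-1) + p(k-2) - p(k-5) - p(k-7) + p(k-12) + p(k-15) - ... (offsets j(3j∓1)/2, signs ++--, p(0)=1, p(<0)=0).
DP table for k = 0..127: p(0)=1, p(1)=1, p(2)=2, p(3)=3, p(4)=5, p(5)=7, p(6)=11, p(7)=15, p(8)=22, p(9)=30, p(10)=42, p(11)=56, p(12)=77, p(13)=101, p(14)=135, p(15)=176, p(16)=231, p(17)=297, p(18)=385, p(19)=490, p(20)=627, p(21)=792, p(22)=1002, p(23)=1255, p(24)=1575, p(25)=1958, p(26)=2436, p(27)=3010, p(28)=3718, p(29)=4565, p(30)=5604, p(31)=6842, p(32)=8349, p(33)=10143, p(34)=12310, p(35)=14883, p(36)=17977, p(37)=21637, p(38)=26015, p(39)=31185, p(40)=37338, p(41)=44583, p(42)=53174, p(43)=63261, p(44)=75175, p(45)=89134, p(46)=105558, p(47)=124754, p(48)=147273, p(49)=173525, p(50)=204226, p(51)=239943, p(52)=281589, p(53)=329931, p(54)=386155, p(55)=451276, p(56)=526823, p(57)=614154, p(58)=715220, p(59)=831820, p(60)=966467, p(61)=1121505, p(62)=1300156, p(63)=1505499, p(64)=1741630, p(65)=2012558, p(66)=2323520, p(67)=2679689, p(68)=3087735, p(69)=3554345, p(70)=4087968, p(71)=4697205, p(72)=5392783, p(73)=6185689, p(74)=7089500, p(75)=8118264, p(76)=9289091, p(77)=10619863, p(78)=12132164, p(79)=13848650, p(80)=15796476, p(81)=18004327, p(82)=20506255, p(83)=23338469, p(84)=26543660, p(85)=30167357, p(86)=34262962, p(87)=38887673, p(88)=44108109, p(89)=49995925, p(90)=56634173, p(91)=64112359, p(92)=72533807, p(93)=82010177, p(94)=92669720, p(95)=104651419, p(96)=118114304, p(97)=133230930, p(98)=150198136, p(99)=169229875, p(100)=190569292, p(101)=214481126, p(102)=241265379, p(103)=271248950, p(104)=304801365, p(105)=342325709, p(106)=384276336, p(107)=431149389, p(108)=483502844, p(109)=541946240, p(110)=607163746, p(111)=679903203, p(112)=761002156, p(113)=851376628, p(114)=952050665, p(115)=1064144451, p(116)=1188908248, p(117)=1327710076, p(118)=1482074143, p(119)=1653668665, p(120)=1844349560, p(121)=2056148051, p(122)=2291320912, p(123)=2552338241, p(124)=2841940500, p(125)=3163127352, p(126)=3519222692, p(127)=3913864295.
Final step: p(128) = p(127) + p(126) - p(123) - p(121) + p(116) + p(113) - p(106) - p(102) + p(93) + p(88) - p(77) - p(71) + p(58) + p(51) - p(36) - p(28) + p(11) + p(2)
= 3913864295 + 3519222692 - 2552338241 - 2056148051 + 1188908248 + 851376628 - 384276336 - 241265379 + 82010177 + 44108109 - 10619863 - 4697205 + 715220 + 239943 - 17977 - 3718 + 56 + 2
= 4351078600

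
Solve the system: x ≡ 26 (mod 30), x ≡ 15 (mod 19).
566

Using Chinese Remainder Theorem:
M = 30 × 19 = 570
M1 = 19, M2 = 30
y1 = 19^(-1) mod 30 = 19
y2 = 30^(-1) mod 19 = 7
x = (26×19×19 + 15×30×7) mod 570 = 566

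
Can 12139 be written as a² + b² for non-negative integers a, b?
Not possible

Factorization: 12139 = 61 × 199
By Fermat: n is sum of two squares iff every prime p ≡ 3 (mod 4) appears to even power.
Prime(s) ≡ 3 (mod 4) with odd exponent: [(199, 1)]
Therefore 12139 cannot be expressed as a² + b².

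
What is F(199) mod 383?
175

Matrix identity: Q^n = [[F_(n+1), F_n], [F_n, F_(n-1)]] with Q = [[1,1],[1,0]].
n = 199 = 11000111₂. Square-and-multiply, entries mod 383:
Q^1 = [[1,1],[1,0]]
Q^3 = (Q^1)²·Q = [[3,2],[2,1]]
Q^6 = (Q^3)² = [[13,8],[8,5]]
Q^12 = (Q^6)² = [[233,144],[144,89]]
Q^24 = (Q^12)² = [[340,25],[25,315]]
Q^49 = (Q^24)²·Q = [[82,176],[176,289]]
Q^99 = (Q^49)²·Q = [[352,166],[166,186]]
Q^199 = (Q^99)²·Q = [[244,175],[175,69]]
F_199 mod 383 = Q^199[0][1] = 175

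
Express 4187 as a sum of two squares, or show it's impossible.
Not possible

Factorization: 4187 = 53 × 79
By Fermat: n is sum of two squares iff every prime p ≡ 3 (mod 4) appears to even power.
Prime(s) ≡ 3 (mod 4) with odd exponent: [(79, 1)]
Therefore 4187 cannot be expressed as a² + b².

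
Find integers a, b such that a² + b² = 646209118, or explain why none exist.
Not possible

Factorization: 646209118 = 2 × 41 × 199^3
By Fermat: n is sum of two squares iff every prime p ≡ 3 (mod 4) appears to even power.
Prime(s) ≡ 3 (mod 4) with odd exponent: [(199, 3)]
Therefore 646209118 cannot be expressed as a² + b².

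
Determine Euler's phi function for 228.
72

228 = 2^2 × 3 × 19
φ(n) = n × ∏(1 - 1/p) for each prime p dividing n
φ(228) = 228 × (1 - 1/2) × (1 - 1/3) × (1 - 1/19) = 72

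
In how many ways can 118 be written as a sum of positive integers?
1482074143

p(n) counts ways to write n as a sum of positive integers (order ignored).
Euler's pentagonal recurrence: p(k) = p(k-1) + p(k-2) - p(k-5) - p(k-7) + p(k-12) + p(k-15) - ... (offsets j(3j∓1)/2, signs ++--, p(0)=1, p(<0)=0).
DP table for k = 0..117: p(0)=1, p(1)=1, p(2)=2, p(3)=3, p(4)=5, p(5)=7, p(6)=11, p(7)=15, p(8)=22, p(9)=30, p(10)=42, p(11)=56, p(12)=77, p(13)=101, p(14)=135, p(15)=176, p(16)=231, p(17)=297, p(18)=385, p(19)=490, p(20)=627, p(21)=792, p(22)=1002, p(23)=1255, p(24)=1575, p(25)=1958, p(26)=2436, p(27)=3010, p(28)=3718, p(29)=4565, p(30)=5604, p(31)=6842, p(32)=8349, p(33)=10143, p(34)=12310, p(35)=14883, p(36)=17977, p(37)=21637, p(38)=26015, p(39)=31185, p(40)=37338, p(41)=44583, p(42)=53174, p(43)=63261, p(44)=75175, p(45)=89134, p(46)=105558, p(47)=124754, p(48)=147273, p(49)=173525, p(50)=204226, p(51)=239943, p(52)=281589, p(53)=329931, p(54)=386155, p(55)=451276, p(56)=526823, p(57)=614154, p(58)=715220, p(59)=831820, p(60)=966467, p(61)=1121505, p(62)=1300156, p(63)=1505499, p(64)=1741630, p(65)=2012558, p(66)=2323520, p(67)=2679689, p(68)=3087735, p(69)=3554345, p(70)=4087968, p(71)=4697205, p(72)=5392783, p(73)=6185689, p(74)=7089500, p(75)=8118264, p(76)=9289091, p(77)=10619863, p(78)=12132164, p(79)=13848650, p(80)=15796476, p(81)=18004327, p(82)=20506255, p(83)=23338469, p(84)=26543660, p(85)=30167357, p(86)=34262962, p(87)=38887673, p(88)=44108109, p(89)=49995925, p(90)=56634173, p(91)=64112359, p(92)=72533807, p(93)=82010177, p(94)=92669720, p(95)=104651419, p(96)=118114304, p(97)=133230930, p(98)=150198136, p(99)=169229875, p(100)=190569292, p(101)=214481126, p(102)=241265379, p(103)=271248950, p(104)=304801365, p(105)=342325709, p(106)=384276336, p(107)=431149389, p(108)=483502844, p(109)=541946240, p(110)=607163746, p(111)=679903203, p(112)=761002156, p(113)=851376628, p(114)=952050665, p(115)=1064144451, p(116)=1188908248, p(117)=1327710076.
Final step: p(118) = p(117) + p(116) - p(113) - p(111) + p(106) + p(103) - p(96) - p(92) + p(83) + p(78) - p(67) - p(61) + p(48) + p(41) - p(26) - p(18) + p(1)
= 1327710076 + 1188908248 - 851376628 - 679903203 + 384276336 + 271248950 - 118114304 - 72533807 + 23338469 + 12132164 - 2679689 - 1121505 + 147273 + 44583 - 2436 - 385 + 1
= 1482074143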